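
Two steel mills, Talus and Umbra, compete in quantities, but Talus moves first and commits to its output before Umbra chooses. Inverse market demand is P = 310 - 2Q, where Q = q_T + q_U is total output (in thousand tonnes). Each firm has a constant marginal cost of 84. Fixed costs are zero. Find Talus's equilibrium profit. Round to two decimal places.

The follower Umbra best-responds to any q_T: π_U = (310 - 2Q)q_U - 84q_U.
∂π_U/∂q_U = 226 - 2q_T - 4q_U = 0 gives the reaction function q_U = (226 - 2q_T)/4.
Talus substitutes q_U(q_T) into its own profit: π_T = q_T(310 - 2q_T - (226 - 2q_T)/2) - 84q_T = (197 - q_T)q_T - 84q_T.
Leader FOC: 113 - 2q_T = 0, so q_T = 113/2.
Then q_U = (226 - 2·(113/2))/4 = 113/4.
Price P = 310 - 2·(339/4) = 281/2.
Talus's profit: (281/2 - 84)·(113/2) = 3192.2500.

3192.25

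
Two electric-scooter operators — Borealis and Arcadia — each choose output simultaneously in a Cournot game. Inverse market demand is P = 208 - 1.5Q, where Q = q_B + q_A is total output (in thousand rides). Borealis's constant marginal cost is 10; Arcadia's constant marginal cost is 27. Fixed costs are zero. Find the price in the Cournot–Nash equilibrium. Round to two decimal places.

Borealis's profit: π_B = (208 - 1.5Q)q_B - (10q_B). Setting ∂π_B/∂q_B = 0: 198 - 3q_B - (3/2)(q_A) = 0.
Arcadia's first-order condition: 181 - 3q_A - (3/2)(q_B) = 0.
Best responses: q_B = (198 - (3/2)q_A)/3, q_A = (181 - (3/2)q_B)/3.
Substituting one into the other gives q_B = 430/9 and q_A = 328/9.
Total output Q = 758/9, so price P = 208 - (3/2)·(758/9) = 245/3.

81.67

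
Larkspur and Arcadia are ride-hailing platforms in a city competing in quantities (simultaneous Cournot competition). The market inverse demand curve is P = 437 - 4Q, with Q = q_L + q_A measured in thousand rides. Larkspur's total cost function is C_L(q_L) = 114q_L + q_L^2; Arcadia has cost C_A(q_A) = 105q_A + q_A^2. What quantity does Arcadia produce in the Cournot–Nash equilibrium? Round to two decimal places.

Larkspur's profit: π_L = (437 - 4Q)q_L - (114q_L + q_L²). Setting ∂π_L/∂q_L = 0: 323 - 10q_L - 4(q_A) = 0.
Arcadia's first-order condition: 332 - 10q_A - 4(q_L) = 0.
Best responses: q_L = (323 - 4q_A)/10, q_A = (332 - 4q_L)/10.
Substituting one into the other gives q_L = 317/14 and q_A = 169/7.

24.14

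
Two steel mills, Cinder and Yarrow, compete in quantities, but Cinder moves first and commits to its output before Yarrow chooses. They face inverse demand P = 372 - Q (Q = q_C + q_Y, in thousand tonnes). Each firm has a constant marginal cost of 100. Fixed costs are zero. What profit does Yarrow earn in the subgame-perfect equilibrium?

4624

The follower Yarrow best-responds to any q_C: π_Y = (372 - Q)q_Y - 100q_Y.
Follower FOC: 272 - q_C - 2q_Y = 0, so q_Y(q_C) = (272 - q_C)/2.
The leader anticipates this reaction. Substituting into P = 372 - Q gives P = 236 - (1/2)q_C, so π_C = (236 - (1/2)q_C)q_C - 100q_C.
Leader FOC: 136 - q_C = 0, so q_C = 136.
Then q_Y = (272 - 136)/2 = 68.
Price P = 372 - 204 = 168.
Yarrow's profit: (168 - 100)·68 = 4624.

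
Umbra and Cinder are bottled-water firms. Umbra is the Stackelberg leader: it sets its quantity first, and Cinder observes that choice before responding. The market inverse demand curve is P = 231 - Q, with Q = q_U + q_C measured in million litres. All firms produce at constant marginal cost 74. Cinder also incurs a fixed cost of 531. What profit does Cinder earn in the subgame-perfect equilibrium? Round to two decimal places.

The follower Cinder best-responds to any q_U: π_C = (231 - Q)q_C - 74q_C.
Follower FOC: 157 - q_U - 2q_C = 0, so q_C(q_U) = (157 - q_U)/2.
Umbra substitutes q_C(q_U) into its own profit: π_U = q_U(231 - q_U - (157 - q_U)/2) - 74q_U = (305/2 - (1/2)q_U)q_U - 74q_U.
Maximising: ∂π_U/∂q_U = 157/2 - q_U = 0, giving q_U = 157/2.
Then q_C = (157 - 157/2)/2 = 157/4.
Price P = 231 - 471/4 = 453/4.
Cinder's profit: (453/4 - 74)·(157/4) - 531 = 1009.5625.

1009.56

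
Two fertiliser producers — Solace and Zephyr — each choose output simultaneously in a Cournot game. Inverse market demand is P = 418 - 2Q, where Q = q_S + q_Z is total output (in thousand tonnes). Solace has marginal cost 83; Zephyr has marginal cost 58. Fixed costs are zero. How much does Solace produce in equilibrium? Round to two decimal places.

Solace's profit: π_S = (418 - 2Q)q_S - (83q_S). Setting ∂π_S/∂q_S = 0: 335 - 4q_S - 2(q_Z) = 0.
Zephyr's profit: π_Z = (418 - 2Q)q_Z - (58q_Z). Setting ∂π_Z/∂q_Z = 0: 360 - 4q_Z - 2(q_S) = 0.
Rearranging gives the reaction functions q_S = (335 - 2q_Z)/4 and q_Z = (360 - 2q_S)/4.
Substituting one into the other gives q_S = 155/3 and q_Z = 385/6.

51.67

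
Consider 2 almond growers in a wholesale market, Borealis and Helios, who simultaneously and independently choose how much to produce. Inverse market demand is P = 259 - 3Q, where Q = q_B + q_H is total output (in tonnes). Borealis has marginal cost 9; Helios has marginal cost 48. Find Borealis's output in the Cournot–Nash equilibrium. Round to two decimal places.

Borealis's profit: π_B = (259 - 3Q)q_B - (9q_B). Setting ∂π_B/∂q_B = 0: 250 - 6q_B - 3(q_H) = 0.
Helios's profit: π_H = (259 - 3Q)q_H - (48q_H). Setting ∂π_H/∂q_H = 0: 211 - 6q_H - 3(q_B) = 0.
Rearranging gives the reaction functions q_B = (250 - 3q_H)/6 and q_H = (211 - 3q_B)/6.
Solving the pair: q_B = 289/9, q_H = 172/9.

32.11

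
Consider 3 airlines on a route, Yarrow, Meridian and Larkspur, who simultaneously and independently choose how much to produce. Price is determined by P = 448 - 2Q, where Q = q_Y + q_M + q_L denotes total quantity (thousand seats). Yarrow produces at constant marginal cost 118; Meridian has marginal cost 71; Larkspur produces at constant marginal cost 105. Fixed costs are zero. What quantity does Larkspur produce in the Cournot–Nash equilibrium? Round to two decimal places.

Yarrow's profit: π_Y = (448 - 2Q)q_Y - (118q_Y). Setting ∂π_Y/∂q_Y = 0: 330 - 4q_Y - 2(q_M + q_L) = 0.
Meridian's profit: π_M = (448 - 2Q)q_M - (71q_M). Setting ∂π_M/∂q_M = 0: 377 - 4q_M - 2(q_Y + q_L) = 0.
Larkspur's first-order condition: 343 - 4q_L - 2(q_Y + q_M) = 0.
Summing all 3 equations gives 1050 − 8Q = 0, hence Q = 525/4.
Back-substituting: q_Y = (330 − 525/2)/2 = 135/4, q_M = (377 − 525/2)/2 = 229/4, q_L = (343 − 525/2)/2 = 161/4.

40.25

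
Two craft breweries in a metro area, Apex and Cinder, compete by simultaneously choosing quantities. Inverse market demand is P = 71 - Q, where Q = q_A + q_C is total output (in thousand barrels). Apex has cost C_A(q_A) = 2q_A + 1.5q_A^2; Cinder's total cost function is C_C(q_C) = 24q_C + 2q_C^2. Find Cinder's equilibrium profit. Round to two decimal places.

98.30

Apex's profit: π_A = (71 - Q)q_A - (2q_A + (3/2)q_A²). Setting ∂π_A/∂q_A = 0: 69 - 5q_A - (q_C) = 0.
Cinder's profit: π_C = (71 - Q)q_C - (24q_C + 2q_C²). Setting ∂π_C/∂q_C = 0: 47 - 6q_C - (q_A) = 0.
So q_A = (69 - q_C)/5 and q_C = (47 - q_A)/6.
Substituting one into the other gives q_A = 367/29 and q_C = 166/29.
Price P = 71 - 533/29 = 1526/29.
Cinder's profit: (1526/29)·(166/29) - 24·(166/29) - 2(166/29)² = 98.2973.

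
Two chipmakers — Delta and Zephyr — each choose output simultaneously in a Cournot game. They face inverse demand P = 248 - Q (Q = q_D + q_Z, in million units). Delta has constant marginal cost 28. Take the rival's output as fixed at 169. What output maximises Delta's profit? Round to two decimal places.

25.50

With the rival's output fixed at 169, Delta's profit is π_D = (248 - 169 - q_D)q_D - (28q_D) = (79 - q_D)q_D - (28q_D).
∂π_D/∂q_D = 51 - 2q_D = 0, so q_D = 51/2.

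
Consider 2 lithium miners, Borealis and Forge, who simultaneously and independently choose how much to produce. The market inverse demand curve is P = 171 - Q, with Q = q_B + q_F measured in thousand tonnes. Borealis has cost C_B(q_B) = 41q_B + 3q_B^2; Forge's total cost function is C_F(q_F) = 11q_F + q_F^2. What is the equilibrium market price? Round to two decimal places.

122.29

Borealis's profit: π_B = (171 - Q)q_B - (41q_B + 3q_B²). Setting ∂π_B/∂q_B = 0: 130 - 8q_B - (q_F) = 0.
Forge's first-order condition: 160 - 4q_F - (q_B) = 0.
So q_B = (130 - q_F)/8 and q_F = (160 - q_B)/4.
Substituting one into the other gives q_B = 360/31 and q_F = 1150/31.
Total output Q = 1510/31, so price P = 171 - 1510/31 = 122.2903.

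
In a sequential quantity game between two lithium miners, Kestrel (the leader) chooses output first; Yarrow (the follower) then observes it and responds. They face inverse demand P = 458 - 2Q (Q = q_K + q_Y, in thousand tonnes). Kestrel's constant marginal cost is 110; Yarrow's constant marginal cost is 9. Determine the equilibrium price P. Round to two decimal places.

Solve by backward induction. Given q_K, the follower Yarrow maximises π_Y = (458 - 2q_K - 2q_Y)q_Y - 9q_Y.
Setting the follower's marginal profit to zero, 449 - 2q_K - 4q_Y = 0, i.e. q_Y = (449 - 2q_K)/4.
Kestrel substitutes q_Y(q_K) into its own profit: π_K = q_K(458 - 2q_K - (449 - 2q_K)/2) - 110q_K = (467/2 - q_K)q_K - 110q_K.
Leader FOC: 247/2 - 2q_K = 0, so q_K = 247/4.
Then q_Y = (449 - 2·(247/4))/4 = 651/8.
Total output Q = 1145/8, so price P = 458 - 2·(1145/8) = 687/4.

171.75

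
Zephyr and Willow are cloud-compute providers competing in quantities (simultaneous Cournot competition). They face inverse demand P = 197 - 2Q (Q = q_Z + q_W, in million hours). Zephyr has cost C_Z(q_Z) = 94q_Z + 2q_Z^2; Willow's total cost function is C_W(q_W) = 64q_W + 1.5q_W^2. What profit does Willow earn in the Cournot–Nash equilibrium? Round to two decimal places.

952.88

Zephyr's profit: π_Z = (197 - 2Q)q_Z - (94q_Z + 2q_Z²). Setting ∂π_Z/∂q_Z = 0: 103 - 8q_Z - 2(q_W) = 0.
Willow's first-order condition: 133 - 7q_W - 2(q_Z) = 0.
Best responses: q_Z = (103 - 2q_W)/8, q_W = (133 - 2q_Z)/7.
Solving the pair: q_Z = 35/4, q_W = 33/2.
Price P = 197 - 2·(101/4) = 293/2.
Willow's profit: (293/2)·(33/2) - 64·(33/2) - (3/2)(33/2)² = 952.8750.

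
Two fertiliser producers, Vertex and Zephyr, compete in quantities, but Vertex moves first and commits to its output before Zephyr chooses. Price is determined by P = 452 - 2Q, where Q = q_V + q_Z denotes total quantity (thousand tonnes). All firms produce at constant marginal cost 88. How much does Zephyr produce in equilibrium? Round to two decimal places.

The follower Zephyr best-responds to any q_V: π_Z = (452 - 2Q)q_Z - 88q_Z.
Setting the follower's marginal profit to zero, 364 - 2q_V - 4q_Z = 0, i.e. q_Z = (364 - 2q_V)/4.
The leader anticipates this reaction. Substituting into P = 452 - 2Q gives P = 270 - q_V, so π_V = (270 - q_V)q_V - 88q_V.
Leader FOC: 182 - 2q_V = 0, so q_V = 91.
Then q_Z = (364 - 2·91)/4 = 91/2.

45.50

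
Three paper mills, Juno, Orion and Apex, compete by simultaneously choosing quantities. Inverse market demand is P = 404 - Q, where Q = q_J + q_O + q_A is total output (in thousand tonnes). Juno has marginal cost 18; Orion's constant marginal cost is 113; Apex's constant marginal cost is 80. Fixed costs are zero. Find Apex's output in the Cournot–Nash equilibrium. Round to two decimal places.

73.75

Juno's profit: π_J = (404 - Q)q_J - (18q_J). Setting ∂π_J/∂q_J = 0: 386 - 2q_J - (q_O + q_A) = 0.
Orion's profit: π_O = (404 - Q)q_O - (113q_O). Setting ∂π_O/∂q_O = 0: 291 - 2q_O - (q_J + q_A) = 0.
Apex's profit: π_A = (404 - Q)q_A - (80q_A). Setting ∂π_A/∂q_A = 0: 324 - 2q_A - (q_J + q_O) = 0.
Adding the 3 first-order conditions: 1001 − 4Q = 0, so Q = 1001/4.
Back-substituting: q_J = (386 − 1001/4) = 543/4, q_O = (291 − 1001/4) = 163/4, q_A = (324 − 1001/4) = 295/4.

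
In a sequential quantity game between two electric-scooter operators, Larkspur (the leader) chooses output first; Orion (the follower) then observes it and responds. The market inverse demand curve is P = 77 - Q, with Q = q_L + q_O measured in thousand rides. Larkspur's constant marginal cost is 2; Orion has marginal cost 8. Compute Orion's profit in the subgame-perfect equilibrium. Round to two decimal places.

203.06

Solve by backward induction. Given q_L, the follower Orion maximises π_O = (77 - q_L - q_O)q_O - 8q_O.
∂π_O/∂q_O = 69 - q_L - 2q_O = 0 gives the reaction function q_O = (69 - q_L)/2.
Larkspur substitutes q_O(q_L) into its own profit: π_L = q_L(77 - q_L - (69 - q_L)/2) - 2q_L = (85/2 - (1/2)q_L)q_L - 2q_L.
Maximising: ∂π_L/∂q_L = 81/2 - q_L = 0, giving q_L = 81/2.
Then q_O = (69 - 81/2)/2 = 57/4.
Price P = 77 - 219/4 = 89/4.
Orion's profit: (89/4 - 8)·(57/4) = 203.0625.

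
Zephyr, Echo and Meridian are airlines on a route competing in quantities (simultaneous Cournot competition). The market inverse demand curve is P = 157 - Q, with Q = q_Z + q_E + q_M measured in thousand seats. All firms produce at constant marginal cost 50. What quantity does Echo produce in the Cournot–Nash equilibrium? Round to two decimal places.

Each firm earns π_i = (157 - Q)q_i - 50q_i.
First-order condition (treating rivals' output as given): 107 - 2q_i - Σ_{j≠i} q_j = 0.
With identical firms every q_j equals q_i, so Σ_{j≠i} q_j = 2q_i and 107 = 4q_i, giving q_i = 107/4.

26.75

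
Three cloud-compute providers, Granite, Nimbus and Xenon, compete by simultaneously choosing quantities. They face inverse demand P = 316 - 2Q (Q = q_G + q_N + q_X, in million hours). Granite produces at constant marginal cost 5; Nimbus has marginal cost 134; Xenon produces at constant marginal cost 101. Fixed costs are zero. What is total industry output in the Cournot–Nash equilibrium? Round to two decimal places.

88.50

Granite's profit: π_G = (316 - 2Q)q_G - (5q_G). Setting ∂π_G/∂q_G = 0: 311 - 4q_G - 2(q_N + q_X) = 0.
Nimbus's first-order condition: 182 - 4q_N - 2(q_G + q_X) = 0.
Xenon's profit: π_X = (316 - 2Q)q_X - (101q_X). Setting ∂π_X/∂q_X = 0: 215 - 4q_X - 2(q_G + q_N) = 0.
Summing all 3 equations gives 708 − 8Q = 0, hence Q = 177/2.
Back-substituting: q_G = (311 − 177)/2 = 67, q_N = (182 − 177)/2 = 5/2, q_X = (215 − 177)/2 = 19.
Total output Q = 67 + 5/2 + 19 = 177/2.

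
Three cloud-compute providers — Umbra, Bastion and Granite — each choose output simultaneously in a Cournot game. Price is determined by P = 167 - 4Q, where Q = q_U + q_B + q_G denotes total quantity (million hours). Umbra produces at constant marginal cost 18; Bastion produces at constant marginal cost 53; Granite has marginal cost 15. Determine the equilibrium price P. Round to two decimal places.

Umbra's profit: π_U = (167 - 4Q)q_U - (18q_U). Setting ∂π_U/∂q_U = 0: 149 - 8q_U - 4(q_B + q_G) = 0.
Bastion's first-order condition: 114 - 8q_B - 4(q_U + q_G) = 0.
Granite's first-order condition: 152 - 8q_G - 4(q_U + q_B) = 0.
Adding the 3 conditions: 415 − 8Q − 8Q = 0, i.e. Q = 415/16.
Back-substituting: q_U = (149 − 415/4)/4 = 181/16, q_B = (114 − 415/4)/4 = 41/16, q_G = (152 − 415/4)/4 = 193/16.
Total output Q = 415/16, so price P = 167 - 4·(415/16) = 253/4.

63.25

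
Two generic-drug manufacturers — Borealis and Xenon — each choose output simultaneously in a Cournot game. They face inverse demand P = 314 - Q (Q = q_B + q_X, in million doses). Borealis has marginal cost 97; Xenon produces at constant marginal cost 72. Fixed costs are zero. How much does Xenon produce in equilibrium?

89

Borealis's profit: π_B = (314 - Q)q_B - (97q_B). Setting ∂π_B/∂q_B = 0: 217 - 2q_B - (q_X) = 0.
Xenon's profit: π_X = (314 - Q)q_X - (72q_X). Setting ∂π_X/∂q_X = 0: 242 - 2q_X - (q_B) = 0.
Rearranging gives the reaction functions q_B = (217 - q_X)/2 and q_X = (242 - q_B)/2.
Substituting one into the other gives q_B = 64 and q_X = 89.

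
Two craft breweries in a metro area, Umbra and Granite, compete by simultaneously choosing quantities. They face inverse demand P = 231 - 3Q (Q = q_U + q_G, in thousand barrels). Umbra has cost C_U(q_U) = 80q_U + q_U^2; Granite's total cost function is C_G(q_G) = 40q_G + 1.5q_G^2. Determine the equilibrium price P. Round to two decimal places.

Umbra's profit: π_U = (231 - 3Q)q_U - (80q_U + q_U²). Setting ∂π_U/∂q_U = 0: 151 - 8q_U - 3(q_G) = 0.
Granite's first-order condition: 191 - 9q_G - 3(q_U) = 0.
Rearranging gives the reaction functions q_U = (151 - 3q_G)/8 and q_G = (191 - 3q_U)/9.
Solving the pair: q_U = 262/21, q_G = 1075/63.
Total output Q = 1861/63, so price P = 231 - 3·(1861/63) = 142.3810.

142.38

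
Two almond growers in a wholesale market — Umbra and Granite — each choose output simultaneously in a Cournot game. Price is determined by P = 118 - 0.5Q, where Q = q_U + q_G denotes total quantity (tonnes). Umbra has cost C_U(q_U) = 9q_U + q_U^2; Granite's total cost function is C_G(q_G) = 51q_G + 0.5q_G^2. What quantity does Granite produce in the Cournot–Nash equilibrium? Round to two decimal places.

Umbra's profit: π_U = (118 - 0.5Q)q_U - (9q_U + q_U²). Setting ∂π_U/∂q_U = 0: 109 - 3q_U - (1/2)(q_G) = 0.
Granite's profit: π_G = (118 - 0.5Q)q_G - (51q_G + (1/2)q_G²). Setting ∂π_G/∂q_G = 0: 67 - 2q_G - (1/2)(q_U) = 0.
Best responses: q_U = (109 - (1/2)q_G)/3, q_G = (67 - (1/2)q_U)/2.
Solving the pair: q_U = 738/23, q_G = 586/23.

25.48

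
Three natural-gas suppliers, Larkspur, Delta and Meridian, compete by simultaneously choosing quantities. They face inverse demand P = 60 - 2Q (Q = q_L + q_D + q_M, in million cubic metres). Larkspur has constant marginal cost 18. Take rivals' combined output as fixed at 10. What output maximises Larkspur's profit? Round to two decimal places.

5.50

With rivals' combined output fixed at 10, Larkspur's profit is π_L = (60 - 2·10 - 2q_L)q_L - (18q_L) = (40 - 2q_L)q_L - (18q_L).
∂π_L/∂q_L = 22 - 4q_L = 0, so q_L = 11/2.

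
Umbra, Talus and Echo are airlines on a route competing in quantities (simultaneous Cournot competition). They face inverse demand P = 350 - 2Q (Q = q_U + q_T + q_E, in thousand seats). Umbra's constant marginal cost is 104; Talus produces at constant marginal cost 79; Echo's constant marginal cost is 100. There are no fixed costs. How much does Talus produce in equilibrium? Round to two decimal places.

Umbra's profit: π_U = (350 - 2Q)q_U - (104q_U). Setting ∂π_U/∂q_U = 0: 246 - 4q_U - 2(q_T + q_E) = 0.
Talus's first-order condition: 271 - 4q_T - 2(q_U + q_E) = 0.
Echo's first-order condition: 250 - 4q_E - 2(q_U + q_T) = 0.
Adding the 3 conditions: 767 − 4Q − 4Q = 0, i.e. Q = 767/8.
Back-substituting: q_U = (246 − 767/4)/2 = 217/8, q_T = (271 − 767/4)/2 = 317/8, q_E = (250 − 767/4)/2 = 233/8.

39.63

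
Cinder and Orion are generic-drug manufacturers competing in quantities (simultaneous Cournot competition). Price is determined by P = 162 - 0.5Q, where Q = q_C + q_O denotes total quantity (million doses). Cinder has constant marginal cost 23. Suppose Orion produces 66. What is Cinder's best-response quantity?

106

With the rival's output fixed at 66, Cinder's profit is π_C = (162 - (1/2)·66 - (1/2)q_C)q_C - (23q_C) = (129 - (1/2)q_C)q_C - (23q_C).
∂π_C/∂q_C = 106 - q_C = 0, so q_C = 106.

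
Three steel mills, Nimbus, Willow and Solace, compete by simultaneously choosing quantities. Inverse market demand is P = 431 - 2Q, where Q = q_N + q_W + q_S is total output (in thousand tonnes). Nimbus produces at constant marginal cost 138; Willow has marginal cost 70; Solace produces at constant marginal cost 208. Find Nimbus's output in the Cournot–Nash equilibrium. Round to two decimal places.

Nimbus's profit: π_N = (431 - 2Q)q_N - (138q_N). Setting ∂π_N/∂q_N = 0: 293 - 4q_N - 2(q_W + q_S) = 0.
Willow's profit: π_W = (431 - 2Q)q_W - (70q_W). Setting ∂π_W/∂q_W = 0: 361 - 4q_W - 2(q_N + q_S) = 0.
Solace's first-order condition: 223 - 4q_S - 2(q_N + q_W) = 0.
Adding the 3 first-order conditions: 877 − 8Q = 0, so Q = 877/8.
Back-substituting: q_N = (293 − 877/4)/2 = 295/8, q_W = (361 − 877/4)/2 = 567/8, q_S = (223 − 877/4)/2 = 15/8.

36.88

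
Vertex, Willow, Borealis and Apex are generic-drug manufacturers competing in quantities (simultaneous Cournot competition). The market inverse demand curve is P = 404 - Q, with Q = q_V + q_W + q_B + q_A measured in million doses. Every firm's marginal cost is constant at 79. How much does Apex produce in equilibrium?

65

A representative firm's profit is π_i = q_i(404 - Q) - 79q_i.
Setting ∂π_i/∂q_i = 0 with rivals' quantities fixed: 325 - 2q_i - Σ_{j≠i} q_j = 0.
By symmetry each firm produces the same amount; substituting Σ_{j≠i} q_j = 3q_i yields q_i = 325/5 = 65.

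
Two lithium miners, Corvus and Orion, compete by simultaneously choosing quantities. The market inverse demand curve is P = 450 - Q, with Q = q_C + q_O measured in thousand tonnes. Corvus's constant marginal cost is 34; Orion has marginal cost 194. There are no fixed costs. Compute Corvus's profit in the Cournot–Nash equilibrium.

36864

Corvus's profit: π_C = (450 - Q)q_C - (34q_C). Setting ∂π_C/∂q_C = 0: 416 - 2q_C - (q_O) = 0.
Orion's profit: π_O = (450 - Q)q_O - (194q_O). Setting ∂π_O/∂q_O = 0: 256 - 2q_O - (q_C) = 0.
Best responses: q_C = (416 - q_O)/2, q_O = (256 - q_C)/2.
Substituting one into the other gives q_C = 192 and q_O = 32.
Price P = 450 - 224 = 226.
Corvus's profit: (226 - 34)·192 = 36864.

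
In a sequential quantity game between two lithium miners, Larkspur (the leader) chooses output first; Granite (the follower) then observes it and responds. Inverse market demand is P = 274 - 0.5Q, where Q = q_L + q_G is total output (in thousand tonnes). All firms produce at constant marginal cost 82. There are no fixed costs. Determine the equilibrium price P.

130

Solve by backward induction. Given q_L, the follower Granite maximises π_G = (274 - (1/2)q_L - (1/2)q_G)q_G - 82q_G.
Follower FOC: 192 - (1/2)q_L - q_G = 0, so q_G(q_L) = (192 - (1/2)q_L).
The leader anticipates this reaction. Substituting into P = 274 - 0.5Q gives P = 178 - (1/4)q_L, so π_L = (178 - (1/4)q_L)q_L - 82q_L.
Maximising: ∂π_L/∂q_L = 96 - (1/2)q_L = 0, giving q_L = 192.
Then q_G = (192 - (1/2)·192) = 96.
Total output Q = 288, so price P = 274 - (1/2)·288 = 130.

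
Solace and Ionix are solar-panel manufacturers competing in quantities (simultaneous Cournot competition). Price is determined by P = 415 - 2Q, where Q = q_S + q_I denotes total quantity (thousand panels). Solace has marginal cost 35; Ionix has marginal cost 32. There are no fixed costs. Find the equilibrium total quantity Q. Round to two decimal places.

127.17

Solace's profit: π_S = (415 - 2Q)q_S - (35q_S). Setting ∂π_S/∂q_S = 0: 380 - 4q_S - 2(q_I) = 0.
Ionix's first-order condition: 383 - 4q_I - 2(q_S) = 0.
Rearranging gives the reaction functions q_S = (380 - 2q_I)/4 and q_I = (383 - 2q_S)/4.
Solving the pair: q_S = 377/6, q_I = 193/3.
Total output Q = 377/6 + 193/3 = 763/6.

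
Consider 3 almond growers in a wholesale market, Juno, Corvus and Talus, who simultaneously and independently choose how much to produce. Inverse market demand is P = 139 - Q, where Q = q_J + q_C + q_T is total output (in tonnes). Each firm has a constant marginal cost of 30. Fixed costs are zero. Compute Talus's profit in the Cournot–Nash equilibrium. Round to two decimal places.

Each firm earns π_i = (139 - Q)q_i - 30q_i.
Setting ∂π_i/∂q_i = 0 with rivals' quantities fixed: 109 - 2q_i - Σ_{j≠i} q_j = 0.
With identical firms every q_j equals q_i, so Σ_{j≠i} q_j = 2q_i and 109 = 4q_i, giving q_i = 109/4.
Price P = 139 - 327/4 = 229/4.
Talus's profit: (229/4 - 30)·(109/4) = 742.5625.

742.56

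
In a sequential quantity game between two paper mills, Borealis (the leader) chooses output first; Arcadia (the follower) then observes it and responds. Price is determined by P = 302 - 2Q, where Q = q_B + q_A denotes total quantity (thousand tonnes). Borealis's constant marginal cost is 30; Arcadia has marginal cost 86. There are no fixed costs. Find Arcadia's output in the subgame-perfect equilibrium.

Solve by backward induction. Given q_B, the follower Arcadia maximises π_A = (302 - 2q_B - 2q_A)q_A - 86q_A.
∂π_A/∂q_A = 216 - 2q_B - 4q_A = 0 gives the reaction function q_A = (216 - 2q_B)/4.
Borealis substitutes q_A(q_B) into its own profit: π_B = q_B(302 - 2q_B - (216 - 2q_B)/2) - 30q_B = (194 - q_B)q_B - 30q_B.
Maximising: ∂π_B/∂q_B = 164 - 2q_B = 0, giving q_B = 82.
Then q_A = (216 - 2·82)/4 = 13.

13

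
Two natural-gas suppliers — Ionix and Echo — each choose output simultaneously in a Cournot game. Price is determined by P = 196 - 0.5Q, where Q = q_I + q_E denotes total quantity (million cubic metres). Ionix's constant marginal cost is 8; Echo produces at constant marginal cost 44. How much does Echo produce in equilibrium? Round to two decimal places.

Ionix's profit: π_I = (196 - 0.5Q)q_I - (8q_I). Setting ∂π_I/∂q_I = 0: 188 - q_I - (1/2)(q_E) = 0.
Echo's profit: π_E = (196 - 0.5Q)q_E - (44q_E). Setting ∂π_E/∂q_E = 0: 152 - q_E - (1/2)(q_I) = 0.
So q_I = (188 - (1/2)q_E) and q_E = (152 - (1/2)q_I).
Substituting one into the other gives q_I = 448/3 and q_E = 232/3.

77.33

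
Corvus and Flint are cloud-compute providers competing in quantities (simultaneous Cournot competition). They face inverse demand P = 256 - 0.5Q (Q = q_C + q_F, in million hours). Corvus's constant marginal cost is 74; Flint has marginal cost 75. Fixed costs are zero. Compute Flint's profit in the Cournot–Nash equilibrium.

7200

Corvus's profit: π_C = (256 - 0.5Q)q_C - (74q_C). Setting ∂π_C/∂q_C = 0: 182 - q_C - (1/2)(q_F) = 0.
Flint's first-order condition: 181 - q_F - (1/2)(q_C) = 0.
So q_C = (182 - (1/2)q_F) and q_F = (181 - (1/2)q_C).
Substituting one into the other gives q_C = 122 and q_F = 120.
Price P = 256 - (1/2)·242 = 135.
Flint's profit: (135 - 75)·120 = 7200.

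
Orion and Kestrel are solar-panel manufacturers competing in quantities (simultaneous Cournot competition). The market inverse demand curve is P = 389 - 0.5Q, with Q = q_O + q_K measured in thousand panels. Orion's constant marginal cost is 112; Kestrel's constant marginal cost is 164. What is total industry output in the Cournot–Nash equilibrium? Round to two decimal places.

334.67

Orion's profit: π_O = (389 - 0.5Q)q_O - (112q_O). Setting ∂π_O/∂q_O = 0: 277 - q_O - (1/2)(q_K) = 0.
Kestrel's profit: π_K = (389 - 0.5Q)q_K - (164q_K). Setting ∂π_K/∂q_K = 0: 225 - q_K - (1/2)(q_O) = 0.
Rearranging gives the reaction functions q_O = (277 - (1/2)q_K) and q_K = (225 - (1/2)q_O).
Substituting one into the other gives q_O = 658/3 and q_K = 346/3.
Total output Q = 658/3 + 346/3 = 1004/3.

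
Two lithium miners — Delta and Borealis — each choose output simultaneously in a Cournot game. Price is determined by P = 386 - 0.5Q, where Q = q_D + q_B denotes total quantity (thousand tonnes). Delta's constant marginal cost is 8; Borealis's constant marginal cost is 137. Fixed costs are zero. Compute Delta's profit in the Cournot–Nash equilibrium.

57122

Delta's profit: π_D = (386 - 0.5Q)q_D - (8q_D). Setting ∂π_D/∂q_D = 0: 378 - q_D - (1/2)(q_B) = 0.
Borealis's profit: π_B = (386 - 0.5Q)q_B - (137q_B). Setting ∂π_B/∂q_B = 0: 249 - q_B - (1/2)(q_D) = 0.
So q_D = (378 - (1/2)q_B) and q_B = (249 - (1/2)q_D).
Substituting one into the other gives q_D = 338 and q_B = 80.
Price P = 386 - (1/2)·418 = 177.
Delta's profit: (177 - 8)·338 = 57122.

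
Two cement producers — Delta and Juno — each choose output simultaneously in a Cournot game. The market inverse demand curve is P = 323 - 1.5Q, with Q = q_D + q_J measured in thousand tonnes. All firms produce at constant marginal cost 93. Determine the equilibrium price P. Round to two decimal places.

A representative firm's profit is π_i = q_i(323 - 1.5Q) - 93q_i.
Setting ∂π_i/∂q_i = 0 with rivals' quantities fixed: 230 - 3q_i - (3/2)q_j = 0.
With identical firms every q_j equals q_i, so q_j = q_i and 230 = (9/2)q_i, giving q_i = 460/9.
Total output Q = 920/9, so price P = 323 - (3/2)·(920/9) = 509/3.

169.67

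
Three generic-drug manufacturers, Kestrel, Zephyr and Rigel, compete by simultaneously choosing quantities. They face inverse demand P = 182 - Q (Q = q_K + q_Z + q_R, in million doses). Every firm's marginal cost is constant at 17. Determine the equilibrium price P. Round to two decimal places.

Each firm earns π_i = (182 - Q)q_i - 17q_i.
Setting ∂π_i/∂q_i = 0 with rivals' quantities fixed: 165 - 2q_i - Σ_{j≠i} q_j = 0.
By symmetry each firm produces the same amount; substituting Σ_{j≠i} q_j = 2q_i yields q_i = 165/4.
Total output Q = 495/4, so price P = 182 - 495/4 = 233/4.

58.25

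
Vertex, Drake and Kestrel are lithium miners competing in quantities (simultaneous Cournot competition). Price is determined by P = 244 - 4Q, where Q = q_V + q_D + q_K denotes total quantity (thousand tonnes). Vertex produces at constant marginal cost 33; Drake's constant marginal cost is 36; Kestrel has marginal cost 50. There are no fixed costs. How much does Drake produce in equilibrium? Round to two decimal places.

Vertex's profit: π_V = (244 - 4Q)q_V - (33q_V). Setting ∂π_V/∂q_V = 0: 211 - 8q_V - 4(q_D + q_K) = 0.
Drake's first-order condition: 208 - 8q_D - 4(q_V + q_K) = 0.
Kestrel's first-order condition: 194 - 8q_K - 4(q_V + q_D) = 0.
Adding the 3 conditions: 613 − 8Q − 8Q = 0, i.e. Q = 613/16.
Back-substituting: q_V = (211 − 613/4)/4 = 231/16, q_D = (208 − 613/4)/4 = 219/16, q_K = (194 − 613/4)/4 = 163/16.

13.69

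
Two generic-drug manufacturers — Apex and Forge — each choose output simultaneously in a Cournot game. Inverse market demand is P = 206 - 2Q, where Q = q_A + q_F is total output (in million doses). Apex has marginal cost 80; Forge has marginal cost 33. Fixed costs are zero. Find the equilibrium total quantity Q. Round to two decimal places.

Apex's profit: π_A = (206 - 2Q)q_A - (80q_A). Setting ∂π_A/∂q_A = 0: 126 - 4q_A - 2(q_F) = 0.
Forge's first-order condition: 173 - 4q_F - 2(q_A) = 0.
Best responses: q_A = (126 - 2q_F)/4, q_F = (173 - 2q_A)/4.
Substituting one into the other gives q_A = 79/6 and q_F = 110/3.
Total output Q = 79/6 + 110/3 = 299/6.

49.83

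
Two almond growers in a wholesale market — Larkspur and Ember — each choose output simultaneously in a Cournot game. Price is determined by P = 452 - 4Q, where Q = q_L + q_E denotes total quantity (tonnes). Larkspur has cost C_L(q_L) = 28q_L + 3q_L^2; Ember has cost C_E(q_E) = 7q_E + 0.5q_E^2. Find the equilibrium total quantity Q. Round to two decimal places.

Larkspur's profit: π_L = (452 - 4Q)q_L - (28q_L + 3q_L²). Setting ∂π_L/∂q_L = 0: 424 - 14q_L - 4(q_E) = 0.
Ember's profit: π_E = (452 - 4Q)q_E - (7q_E + (1/2)q_E²). Setting ∂π_E/∂q_E = 0: 445 - 9q_E - 4(q_L) = 0.
So q_L = (424 - 4q_E)/14 and q_E = (445 - 4q_L)/9.
Solving the pair: q_L = 1018/55, q_E = 41.2182.
Total output Q = 1018/55 + 41.2182 = 657/11.

59.73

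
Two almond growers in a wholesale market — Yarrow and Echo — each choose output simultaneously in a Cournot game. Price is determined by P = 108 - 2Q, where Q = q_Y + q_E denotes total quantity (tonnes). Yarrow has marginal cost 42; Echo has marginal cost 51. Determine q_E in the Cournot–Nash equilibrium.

8

Yarrow's profit: π_Y = (108 - 2Q)q_Y - (42q_Y). Setting ∂π_Y/∂q_Y = 0: 66 - 4q_Y - 2(q_E) = 0.
Echo's first-order condition: 57 - 4q_E - 2(q_Y) = 0.
Best responses: q_Y = (66 - 2q_E)/4, q_E = (57 - 2q_Y)/4.
Substituting one into the other gives q_Y = 25/2 and q_E = 8.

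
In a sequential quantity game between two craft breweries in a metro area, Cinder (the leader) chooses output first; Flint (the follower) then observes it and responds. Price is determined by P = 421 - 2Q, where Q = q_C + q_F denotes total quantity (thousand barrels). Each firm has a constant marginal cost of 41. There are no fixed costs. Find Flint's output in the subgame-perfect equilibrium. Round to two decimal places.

47.50

Solve by backward induction. Given q_C, the follower Flint maximises π_F = (421 - 2q_C - 2q_F)q_F - 41q_F.
Setting the follower's marginal profit to zero, 380 - 2q_C - 4q_F = 0, i.e. q_F = (380 - 2q_C)/4.
Cinder substitutes q_F(q_C) into its own profit: π_C = q_C(421 - 2q_C - (380 - 2q_C)/2) - 41q_C = (231 - q_C)q_C - 41q_C.
Leader FOC: 190 - 2q_C = 0, so q_C = 95.
Then q_F = (380 - 2·95)/4 = 95/2.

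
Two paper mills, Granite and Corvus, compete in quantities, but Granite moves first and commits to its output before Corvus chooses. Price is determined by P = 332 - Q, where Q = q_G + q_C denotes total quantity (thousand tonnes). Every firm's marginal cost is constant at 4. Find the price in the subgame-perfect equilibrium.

86

The follower Corvus best-responds to any q_G: π_C = (332 - Q)q_C - 4q_C.
∂π_C/∂q_C = 328 - q_G - 2q_C = 0 gives the reaction function q_C = (328 - q_G)/2.
Granite substitutes q_C(q_G) into its own profit: π_G = q_G(332 - q_G - (328 - q_G)/2) - 4q_G = (168 - (1/2)q_G)q_G - 4q_G.
Maximising: ∂π_G/∂q_G = 164 - q_G = 0, giving q_G = 164.
Then q_C = (328 - 164)/2 = 82.
Total output Q = 246, so price P = 332 - 246 = 86.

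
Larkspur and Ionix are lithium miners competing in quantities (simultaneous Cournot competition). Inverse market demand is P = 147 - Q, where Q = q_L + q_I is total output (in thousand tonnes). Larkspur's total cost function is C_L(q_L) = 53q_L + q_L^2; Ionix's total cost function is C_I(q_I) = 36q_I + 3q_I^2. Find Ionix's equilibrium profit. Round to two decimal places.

509.89

Larkspur's profit: π_L = (147 - Q)q_L - (53q_L + q_L²). Setting ∂π_L/∂q_L = 0: 94 - 4q_L - (q_I) = 0.
Ionix's profit: π_I = (147 - Q)q_I - (36q_I + 3q_I²). Setting ∂π_I/∂q_I = 0: 111 - 8q_I - (q_L) = 0.
So q_L = (94 - q_I)/4 and q_I = (111 - q_L)/8.
Substituting one into the other gives q_L = 641/31 and q_I = 350/31.
Price P = 147 - 991/31 = 115.0323.
Ionix's profit: 115.0323·(350/31) - 36·(350/31) - 3(350/31)² = 509.8855.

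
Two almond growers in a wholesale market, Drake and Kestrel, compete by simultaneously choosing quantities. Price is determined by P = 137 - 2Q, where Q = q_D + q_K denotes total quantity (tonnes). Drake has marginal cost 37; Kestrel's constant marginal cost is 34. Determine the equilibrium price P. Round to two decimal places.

69.33

Drake's profit: π_D = (137 - 2Q)q_D - (37q_D). Setting ∂π_D/∂q_D = 0: 100 - 4q_D - 2(q_K) = 0.
Kestrel's first-order condition: 103 - 4q_K - 2(q_D) = 0.
Best responses: q_D = (100 - 2q_K)/4, q_K = (103 - 2q_D)/4.
Solving the pair: q_D = 97/6, q_K = 53/3.
Total output Q = 203/6, so price P = 137 - 2·(203/6) = 208/3.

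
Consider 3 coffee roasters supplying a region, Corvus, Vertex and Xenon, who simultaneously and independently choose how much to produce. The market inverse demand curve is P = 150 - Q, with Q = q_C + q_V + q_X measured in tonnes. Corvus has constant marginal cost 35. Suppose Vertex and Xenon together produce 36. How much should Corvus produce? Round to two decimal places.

39.50

With rivals' combined output fixed at 36, Corvus's profit is π_C = (150 - 36 - q_C)q_C - (35q_C) = (114 - q_C)q_C - (35q_C).
∂π_C/∂q_C = 79 - 2q_C = 0, so q_C = 79/2.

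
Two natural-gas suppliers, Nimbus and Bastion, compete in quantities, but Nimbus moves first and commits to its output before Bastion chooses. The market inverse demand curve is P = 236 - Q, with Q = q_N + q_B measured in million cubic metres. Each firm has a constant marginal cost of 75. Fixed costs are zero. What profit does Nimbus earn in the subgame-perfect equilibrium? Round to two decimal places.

3240.13

The follower Bastion best-responds to any q_N: π_B = (236 - Q)q_B - 75q_B.
Follower FOC: 161 - q_N - 2q_B = 0, so q_B(q_N) = (161 - q_N)/2.
The leader anticipates this reaction. Substituting into P = 236 - Q gives P = 311/2 - (1/2)q_N, so π_N = (311/2 - (1/2)q_N)q_N - 75q_N.
Maximising: ∂π_N/∂q_N = 161/2 - q_N = 0, giving q_N = 161/2.
Then q_B = (161 - 161/2)/2 = 161/4.
Price P = 236 - 483/4 = 461/4.
Nimbus's profit: (461/4 - 75)·(161/2) = 3240.1250.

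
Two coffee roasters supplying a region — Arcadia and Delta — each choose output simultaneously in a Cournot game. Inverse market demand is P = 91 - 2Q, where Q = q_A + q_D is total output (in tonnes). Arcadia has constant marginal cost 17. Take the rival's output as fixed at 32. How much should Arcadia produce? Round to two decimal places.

With the rival's output fixed at 32, Arcadia's profit is π_A = (91 - 2·32 - 2q_A)q_A - (17q_A) = (27 - 2q_A)q_A - (17q_A).
∂π_A/∂q_A = 10 - 4q_A = 0, so q_A = 5/2.

2.50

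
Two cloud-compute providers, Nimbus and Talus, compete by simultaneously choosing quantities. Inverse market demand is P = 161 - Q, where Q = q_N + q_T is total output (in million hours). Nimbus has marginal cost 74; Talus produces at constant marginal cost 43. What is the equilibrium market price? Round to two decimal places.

92.67

Nimbus's profit: π_N = (161 - Q)q_N - (74q_N). Setting ∂π_N/∂q_N = 0: 87 - 2q_N - (q_T) = 0.
Talus's first-order condition: 118 - 2q_T - (q_N) = 0.
Best responses: q_N = (87 - q_T)/2, q_T = (118 - q_N)/2.
Solving the pair: q_N = 56/3, q_T = 149/3.
Total output Q = 205/3, so price P = 161 - 205/3 = 278/3.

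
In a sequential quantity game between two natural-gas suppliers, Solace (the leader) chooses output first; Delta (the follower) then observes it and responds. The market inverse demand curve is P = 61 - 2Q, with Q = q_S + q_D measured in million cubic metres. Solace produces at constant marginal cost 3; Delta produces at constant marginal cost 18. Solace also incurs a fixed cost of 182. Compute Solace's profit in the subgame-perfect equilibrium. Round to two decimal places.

Solve by backward induction. Given q_S, the follower Delta maximises π_D = (61 - 2q_S - 2q_D)q_D - 18q_D.
Follower FOC: 43 - 2q_S - 4q_D = 0, so q_D(q_S) = (43 - 2q_S)/4.
Solace substitutes q_D(q_S) into its own profit: π_S = q_S(61 - 2q_S - (43 - 2q_S)/2) - 3q_S = (79/2 - q_S)q_S - 3q_S.
Leader FOC: 73/2 - 2q_S = 0, so q_S = 73/4.
Then q_D = (43 - 2·(73/4))/4 = 13/8.
Price P = 61 - 2·(159/8) = 85/4.
Solace's profit: (85/4 - 3)·(73/4) - 182 = 151.0625.

151.06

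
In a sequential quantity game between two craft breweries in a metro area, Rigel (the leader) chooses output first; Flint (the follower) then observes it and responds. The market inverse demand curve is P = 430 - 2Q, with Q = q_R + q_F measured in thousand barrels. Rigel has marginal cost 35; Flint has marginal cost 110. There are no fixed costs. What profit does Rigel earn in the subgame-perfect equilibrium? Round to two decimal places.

13806.25

The follower Flint best-responds to any q_R: π_F = (430 - 2Q)q_F - 110q_F.
∂π_F/∂q_F = 320 - 2q_R - 4q_F = 0 gives the reaction function q_F = (320 - 2q_R)/4.
The leader anticipates this reaction. Substituting into P = 430 - 2Q gives P = 270 - q_R, so π_R = (270 - q_R)q_R - 35q_R.
The leader's first-order condition 235 - 2q_R = 0 yields q_R = 235/2.
Then q_F = (320 - 2·(235/2))/4 = 85/4.
Price P = 430 - 2·(555/4) = 305/2.
Rigel's profit: (305/2 - 35)·(235/2) = 13806.2500.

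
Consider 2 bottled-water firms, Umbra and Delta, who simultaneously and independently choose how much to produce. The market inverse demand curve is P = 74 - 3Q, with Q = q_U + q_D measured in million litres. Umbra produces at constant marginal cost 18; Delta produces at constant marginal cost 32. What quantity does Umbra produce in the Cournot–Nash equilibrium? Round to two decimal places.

Umbra's profit: π_U = (74 - 3Q)q_U - (18q_U). Setting ∂π_U/∂q_U = 0: 56 - 6q_U - 3(q_D) = 0.
Delta's first-order condition: 42 - 6q_D - 3(q_U) = 0.
Best responses: q_U = (56 - 3q_D)/6, q_D = (42 - 3q_U)/6.
Substituting one into the other gives q_U = 70/9 and q_D = 28/9.

7.78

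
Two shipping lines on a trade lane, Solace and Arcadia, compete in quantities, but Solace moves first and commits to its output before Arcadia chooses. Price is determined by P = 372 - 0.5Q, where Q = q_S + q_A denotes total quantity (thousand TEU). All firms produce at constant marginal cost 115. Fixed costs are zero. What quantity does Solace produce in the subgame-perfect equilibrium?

Solve by backward induction. Given q_S, the follower Arcadia maximises π_A = (372 - (1/2)q_S - (1/2)q_A)q_A - 115q_A.
Setting the follower's marginal profit to zero, 257 - (1/2)q_S - q_A = 0, i.e. q_A = (257 - (1/2)q_S).
Solace substitutes q_A(q_S) into its own profit: π_S = q_S(372 - (1/2)q_S - (257 - (1/2)q_S)/2) - 115q_S = (487/2 - (1/4)q_S)q_S - 115q_S.
The leader's first-order condition 257/2 - (1/2)q_S = 0 yields q_S = 257.
Then q_A = (257 - (1/2)·257) = 257/2.

257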